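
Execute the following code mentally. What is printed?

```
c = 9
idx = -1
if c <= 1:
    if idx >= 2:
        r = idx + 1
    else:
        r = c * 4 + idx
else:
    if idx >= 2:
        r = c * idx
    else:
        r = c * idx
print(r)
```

-9

c=9, idx=-1
c <= 1 is False; idx >= 2 is False
→ r = c * idx = -9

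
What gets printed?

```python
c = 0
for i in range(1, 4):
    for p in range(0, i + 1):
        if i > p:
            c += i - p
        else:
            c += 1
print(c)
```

i=1,p=0: 1>0, c = 0+1 = 1
i=1,p=1: not 1>1, c = 1+1 = 2
i=2,p=0: 2>0, c = 2+2 = 4
i=2,p=1: 2>1, c = 4+1 = 5
i=2,p=2: not 2>2, c = 5+1 = 6
i=3,p=0: 3>0, c = 6+3 = 9
i=3,p=1: 3>1, c = 9+2 = 11
i=3,p=2: 3>2, c = 11+1 = 12
i=3,p=3: not 3>3, c = 12+1 = 13

13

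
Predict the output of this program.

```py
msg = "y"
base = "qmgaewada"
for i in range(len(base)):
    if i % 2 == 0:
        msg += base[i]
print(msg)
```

i=0: add 'q' → 'yq'
i=1: skip
i=2: add 'g' → 'yqg'
i=3: skip
i=4: add 'e' → 'yqge'
i=5: skip
i=6: add 'a' → 'yqgea'
i=7: skip
i=8: add 'a' → 'yqgeaa'

yqgeaa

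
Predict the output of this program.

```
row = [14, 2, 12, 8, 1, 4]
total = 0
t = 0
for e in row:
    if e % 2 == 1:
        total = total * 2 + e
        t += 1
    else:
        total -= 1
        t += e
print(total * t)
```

e=14: not odd, total = 0-1 = -1; t=14
e=2: not odd, total = (-1)-1 = -2; t=16
e=12: not odd, total = (-2)-1 = -3; t=28
e=8: not odd, total = (-3)-1 = -4; t=36
e=1: odd, total = (-4)*2+1 = -7; t=37
e=4: not odd, total = (-7)-1 = -8; t=41
total*t = (-8)*41 = -328

-328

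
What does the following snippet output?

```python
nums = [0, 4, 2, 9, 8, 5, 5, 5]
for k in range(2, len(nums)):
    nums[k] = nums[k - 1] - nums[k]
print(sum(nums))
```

-91

k=2: nums[2] = 4-2 = 2 → [0, 4, 2, 9, 8, 5, 5, 5]
k=3: nums[3] = 2-9 = -7 → [0, 4, 2, -7, 8, 5, 5, 5]
k=4: nums[4] = (-7)-8 = -15 → [0, 4, 2, -7, -15, 5, 5, 5]
k=5: nums[5] = (-15)-5 = -20 → [0, 4, 2, -7, -15, -20, 5, 5]
k=6: nums[6] = (-20)-5 = -25 → [0, 4, 2, -7, -15, -20, -25, 5]
k=7: nums[7] = (-25)-5 = -30 → [0, 4, 2, -7, -15, -20, -25, -30]
sum = -91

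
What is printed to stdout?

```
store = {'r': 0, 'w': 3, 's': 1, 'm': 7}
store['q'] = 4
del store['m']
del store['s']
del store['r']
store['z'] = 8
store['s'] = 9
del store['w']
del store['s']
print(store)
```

store['q'] = 4 → {'r': 0, 'w': 3, 's': 1, 'm': 7, 'q': 4}
del 'm' → {'r': 0, 'w': 3, 's': 1, 'q': 4}
del 's' → {'r': 0, 'w': 3, 'q': 4}
del 'r' → {'w': 3, 'q': 4}
store['z'] = 8 → {'w': 3, 'q': 4, 'z': 8}
store['s'] = 9 → {'w': 3, 'q': 4, 'z': 8, 's': 9}
del 'w' → {'q': 4, 'z': 8, 's': 9}
del 's' → {'q': 4, 'z': 8}

{'q': 4, 'z': 8}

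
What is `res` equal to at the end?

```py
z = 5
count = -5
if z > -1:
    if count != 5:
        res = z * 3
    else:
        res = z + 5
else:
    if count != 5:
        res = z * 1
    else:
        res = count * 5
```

15

z=5, count=-5
z > -1 is True; count != 5 is True
→ res = z * 3 = 15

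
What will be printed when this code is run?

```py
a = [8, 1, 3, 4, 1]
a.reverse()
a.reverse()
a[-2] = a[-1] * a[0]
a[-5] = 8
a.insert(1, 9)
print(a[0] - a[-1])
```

reverse → [1, 4, 3, 1, 8]
reverse → [8, 1, 3, 4, 1]
a[-2] = a[-1]*a[0] = 1*8 = 8 → [8, 1, 3, 8, 1]
a[-5] = 8 → [8, 1, 3, 8, 1]
insert 9 at 1 → [8, 9, 1, 3, 8, 1]
a[0]-a[-1] = 8-1 = 7

7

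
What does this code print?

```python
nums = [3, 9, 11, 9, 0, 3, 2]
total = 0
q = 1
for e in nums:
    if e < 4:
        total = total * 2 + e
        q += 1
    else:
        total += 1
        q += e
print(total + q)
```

e=3: <4, total = 0*2+3 = 3; q=2
e=9: not <4, total = 3+1 = 4; q=11
e=11: not <4, total = 4+1 = 5; q=22
e=9: not <4, total = 5+1 = 6; q=31
e=0: <4, total = 6*2+0 = 12; q=32
e=3: <4, total = 12*2+3 = 27; q=33
e=2: <4, total = 27*2+2 = 56; q=34
total+q = 56+34 = 90

90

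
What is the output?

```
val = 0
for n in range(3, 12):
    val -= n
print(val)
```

-63

n=3: val = 0-3 = -3
n=4: val = (-3)-4 = -7
n=5: val = (-7)-5 = -12
n=6: val = (-12)-6 = -18
n=7: val = (-18)-7 = -25
n=8: val = (-25)-8 = -33
n=9: val = (-33)-9 = -42
n=10: val = (-42)-10 = -52
n=11: val = (-52)-11 = -63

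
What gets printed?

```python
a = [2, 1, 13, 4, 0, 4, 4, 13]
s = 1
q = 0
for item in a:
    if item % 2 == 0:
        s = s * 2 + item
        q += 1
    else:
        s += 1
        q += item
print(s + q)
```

item=2: even, s = 1*2+2 = 4; q=1
item=1: not even, s = 4+1 = 5; q=2
item=13: not even, s = 5+1 = 6; q=15
item=4: even, s = 6*2+4 = 16; q=16
item=0: even, s = 16*2+0 = 32; q=17
item=4: even, s = 32*2+4 = 68; q=18
item=4: even, s = 68*2+4 = 140; q=19
item=13: not even, s = 140+1 = 141; q=32
s+q = 141+32 = 173

173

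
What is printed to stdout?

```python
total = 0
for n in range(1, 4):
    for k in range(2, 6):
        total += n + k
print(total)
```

66

n=1,k=2: total = 0+3 = 3
n=1,k=3: total = 3+4 = 7
n=1,k=4: total = 7+5 = 12
n=1,k=5: total = 12+6 = 18
n=2,k=2: total = 18+4 = 22
n=2,k=3: total = 22+5 = 27
n=2,k=4: total = 27+6 = 33
n=2,k=5: total = 33+7 = 40
n=3,k=2: total = 40+5 = 45
n=3,k=3: total = 45+6 = 51
n=3,k=4: total = 51+7 = 58
n=3,k=5: total = 58+8 = 66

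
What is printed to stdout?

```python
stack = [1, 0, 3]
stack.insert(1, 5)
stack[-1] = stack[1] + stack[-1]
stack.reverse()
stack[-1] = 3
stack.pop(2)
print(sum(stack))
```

insert 5 at 1 → [1, 5, 0, 3]
stack[-1] = stack[1]+stack[-1] = 5+3 = 8 → [1, 5, 0, 8]
reverse → [8, 0, 5, 1]
stack[-1] = 3 → [8, 0, 5, 3]
pop(2) removes 5 → [8, 0, 3]
sum = 11

11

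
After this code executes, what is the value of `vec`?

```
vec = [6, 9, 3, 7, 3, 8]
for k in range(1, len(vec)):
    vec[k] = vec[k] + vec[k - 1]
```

k=1: vec[1] = 9+6 = 15 → [6, 15, 3, 7, 3, 8]
k=2: vec[2] = 3+15 = 18 → [6, 15, 18, 7, 3, 8]
k=3: vec[3] = 7+18 = 25 → [6, 15, 18, 25, 3, 8]
k=4: vec[4] = 3+25 = 28 → [6, 15, 18, 25, 28, 8]
k=5: vec[5] = 8+28 = 36 → [6, 15, 18, 25, 28, 36]

[6, 15, 18, 25, 28, 36]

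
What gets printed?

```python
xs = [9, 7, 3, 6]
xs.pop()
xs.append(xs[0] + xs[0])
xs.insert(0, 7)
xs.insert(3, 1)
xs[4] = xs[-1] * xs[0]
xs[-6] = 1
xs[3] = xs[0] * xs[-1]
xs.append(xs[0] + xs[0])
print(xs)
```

[1, 9, 7, 18, 126, 18, 2]

pop() removes 6 → [9, 7, 3]
append xs[0]+xs[0] = 9+9 = 18 → [9, 7, 3, 18]
insert 7 at 0 → [7, 9, 7, 3, 18]
insert 1 at 3 → [7, 9, 7, 1, 3, 18]
xs[4] = xs[-1]*xs[0] = 18*7 = 126 → [7, 9, 7, 1, 126, 18]
xs[-6] = 1 → [1, 9, 7, 1, 126, 18]
xs[3] = xs[0]*xs[-1] = 1*18 = 18 → [1, 9, 7, 18, 126, 18]
append xs[0]+xs[0] = 1+1 = 2 → [1, 9, 7, 18, 126, 18, 2]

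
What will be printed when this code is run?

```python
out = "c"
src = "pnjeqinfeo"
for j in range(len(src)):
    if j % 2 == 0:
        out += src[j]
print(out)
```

j=0: add 'p' → 'cp'
j=1: skip
j=2: add 'j' → 'cpj'
j=3: skip
j=4: add 'q' → 'cpjq'
j=5: skip
j=6: add 'n' → 'cpjqn'
j=7: skip
j=8: add 'e' → 'cpjqne'
j=9: skip

cpjqne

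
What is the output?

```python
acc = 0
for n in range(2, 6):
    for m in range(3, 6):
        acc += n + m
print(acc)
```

90

n=2,m=3: acc = 0+5 = 5
n=2,m=4: acc = 5+6 = 11
n=2,m=5: acc = 11+7 = 18
n=3,m=3: acc = 18+6 = 24
n=3,m=4: acc = 24+7 = 31
n=3,m=5: acc = 31+8 = 39
n=4,m=3: acc = 39+7 = 46
n=4,m=4: acc = 46+8 = 54
n=4,m=5: acc = 54+9 = 63
n=5,m=3: acc = 63+8 = 71
n=5,m=4: acc = 71+9 = 80
n=5,m=5: acc = 80+10 = 90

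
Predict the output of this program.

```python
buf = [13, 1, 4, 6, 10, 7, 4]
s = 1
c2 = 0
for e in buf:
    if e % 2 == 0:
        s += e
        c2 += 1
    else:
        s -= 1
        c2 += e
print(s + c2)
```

47

e=13: not even, s = 1-1 = 0; c2=13
e=1: not even, s = 0-1 = -1; c2=14
e=4: even, s = (-1)+4 = 3; c2=15
e=6: even, s = 3+6 = 9; c2=16
e=10: even, s = 9+10 = 19; c2=17
e=7: not even, s = 19-1 = 18; c2=24
e=4: even, s = 18+4 = 22; c2=25
s+c2 = 22+25 = 47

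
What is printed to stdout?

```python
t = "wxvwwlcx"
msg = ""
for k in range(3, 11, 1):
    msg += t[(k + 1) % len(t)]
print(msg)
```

k=3: add t[4]='w' → 'w'
k=4: add t[5]='l' → 'wl'
k=5: add t[6]='c' → 'wlc'
k=6: add t[7]='x' → 'wlcx'
k=7: add t[0]='w' → 'wlcxw'
k=8: add t[1]='x' → 'wlcxwx'
k=9: add t[2]='v' → 'wlcxwxv'
k=10: add t[3]='w' → 'wlcxwxvw'

wlcxwxvw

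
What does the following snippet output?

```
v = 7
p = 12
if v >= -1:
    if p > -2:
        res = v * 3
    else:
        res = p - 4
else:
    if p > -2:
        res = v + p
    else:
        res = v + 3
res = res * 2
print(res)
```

42

v=7, p=12
v >= -1 is True; p > -2 is True
→ res = v * 3 = 21
res = 21*2 = 42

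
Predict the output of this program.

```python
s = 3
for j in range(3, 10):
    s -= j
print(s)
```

j=3: s = 3-3 = 0
j=4: s = 0-4 = -4
j=5: s = (-4)-5 = -9
j=6: s = (-9)-6 = -15
j=7: s = (-15)-7 = -22
j=8: s = (-22)-8 = -30
j=9: s = (-30)-9 = -39

-39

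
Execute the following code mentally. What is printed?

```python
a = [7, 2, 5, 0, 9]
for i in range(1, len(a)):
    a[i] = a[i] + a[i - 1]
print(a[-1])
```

i=1: a[1] = 2+7 = 9 → [7, 9, 5, 0, 9]
i=2: a[2] = 5+9 = 14 → [7, 9, 14, 0, 9]
i=3: a[3] = 0+14 = 14 → [7, 9, 14, 14, 9]
i=4: a[4] = 9+14 = 23 → [7, 9, 14, 14, 23]

23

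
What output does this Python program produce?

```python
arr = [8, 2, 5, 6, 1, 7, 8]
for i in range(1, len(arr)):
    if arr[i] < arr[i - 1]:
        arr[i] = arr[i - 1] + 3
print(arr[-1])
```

i=1: 2<8, arr[1] = 8+3 = 11 → [8, 11, 5, 6, 1, 7, 8]
i=2: 5<11, arr[2] = 11+3 = 14 → [8, 11, 14, 6, 1, 7, 8]
i=3: 6<14, arr[3] = 14+3 = 17 → [8, 11, 14, 17, 1, 7, 8]
i=4: 1<17, arr[4] = 17+3 = 20 → [8, 11, 14, 17, 20, 7, 8]
i=5: 7<20, arr[5] = 20+3 = 23 → [8, 11, 14, 17, 20, 23, 8]
i=6: 8<23, arr[6] = 23+3 = 26 → [8, 11, 14, 17, 20, 23, 26]

26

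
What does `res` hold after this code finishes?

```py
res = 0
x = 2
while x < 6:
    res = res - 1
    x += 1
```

x=2: res = 0-1 = -1
x=3: res = (-1)-1 = -2
x=4: res = (-2)-1 = -3
x=5: res = (-3)-1 = -4

-4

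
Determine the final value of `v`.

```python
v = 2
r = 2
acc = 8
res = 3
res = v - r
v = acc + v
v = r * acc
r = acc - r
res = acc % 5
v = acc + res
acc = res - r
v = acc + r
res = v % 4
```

res = 2-2 = 0
v = 8+2 = 10
v = 2*8 = 16
r = 8-2 = 6
res = 8%5 = 3
v = 8+3 = 11
acc = 3-6 = -3
v = (-3)+6 = 3
res = 3%4 = 3

3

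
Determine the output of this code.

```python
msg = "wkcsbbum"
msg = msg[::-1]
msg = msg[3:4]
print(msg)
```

reverse → 'mubbsckw'
slice [3:4] → 'b'

b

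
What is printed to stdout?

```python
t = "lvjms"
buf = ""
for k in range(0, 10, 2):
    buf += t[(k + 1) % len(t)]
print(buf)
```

k=0: add t[1]='v' → 'v'
k=2: add t[3]='m' → 'vm'
k=4: add t[0]='l' → 'vml'
k=6: add t[2]='j' → 'vmlj'
k=8: add t[4]='s' → 'vmljs'

vmljs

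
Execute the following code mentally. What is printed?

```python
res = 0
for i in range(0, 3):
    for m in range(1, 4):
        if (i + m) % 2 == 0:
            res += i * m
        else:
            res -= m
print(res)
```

-2

i=0,m=1: odd sum, res = 0-1 = -1
i=0,m=2: even sum, res = (-1)+0 = -1
i=0,m=3: odd sum, res = (-1)-3 = -4
i=1,m=1: even sum, res = (-4)+1 = -3
i=1,m=2: odd sum, res = (-3)-2 = -5
i=1,m=3: even sum, res = (-5)+3 = -2
i=2,m=1: odd sum, res = (-2)-1 = -3
i=2,m=2: even sum, res = (-3)+4 = 1
i=2,m=3: odd sum, res = 1-3 = -2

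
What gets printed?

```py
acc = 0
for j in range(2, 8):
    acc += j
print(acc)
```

27

j=2: acc = 0+2 = 2
j=3: acc = 2+3 = 5
j=4: acc = 5+4 = 9
j=5: acc = 9+5 = 14
j=6: acc = 14+6 = 20
j=7: acc = 20+7 = 27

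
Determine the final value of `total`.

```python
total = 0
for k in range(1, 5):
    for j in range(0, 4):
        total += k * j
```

60

k=1,j=0: total = 0+0 = 0
k=1,j=1: total = 0+1 = 1
k=1,j=2: total = 1+2 = 3
k=1,j=3: total = 3+3 = 6
k=2,j=0: total = 6+0 = 6
k=2,j=1: total = 6+2 = 8
k=2,j=2: total = 8+4 = 12
k=2,j=3: total = 12+6 = 18
k=3,j=0: total = 18+0 = 18
k=3,j=1: total = 18+3 = 21
k=3,j=2: total = 21+6 = 27
k=3,j=3: total = 27+9 = 36
k=4,j=0: total = 36+0 = 36
k=4,j=1: total = 36+4 = 40
k=4,j=2: total = 40+8 = 48
k=4,j=3: total = 48+12 = 60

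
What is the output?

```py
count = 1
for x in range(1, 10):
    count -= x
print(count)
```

x=1: count = 1-1 = 0
x=2: count = 0-2 = -2
x=3: count = (-2)-3 = -5
x=4: count = (-5)-4 = -9
x=5: count = (-9)-5 = -14
x=6: count = (-14)-6 = -20
x=7: count = (-20)-7 = -27
x=8: count = (-27)-8 = -35
x=9: count = (-35)-9 = -44

-44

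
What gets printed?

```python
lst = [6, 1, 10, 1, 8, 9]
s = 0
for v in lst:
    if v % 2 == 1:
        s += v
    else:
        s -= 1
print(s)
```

8

v=6: not odd, s = 0-1 = -1
v=1: odd, s = (-1)+1 = 0
v=10: not odd, s = 0-1 = -1
v=1: odd, s = (-1)+1 = 0
v=8: not odd, s = 0-1 = -1
v=9: odd, s = (-1)+9 = 8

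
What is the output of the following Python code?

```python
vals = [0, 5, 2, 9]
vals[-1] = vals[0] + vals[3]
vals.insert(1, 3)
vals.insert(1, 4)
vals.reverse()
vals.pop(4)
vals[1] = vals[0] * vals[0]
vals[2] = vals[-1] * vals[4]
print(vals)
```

[9, 81, 0, 3, 0]

vals[-1] = vals[0]+vals[3] = 0+9 = 9 → [0, 5, 2, 9]
insert 3 at 1 → [0, 3, 5, 2, 9]
insert 4 at 1 → [0, 4, 3, 5, 2, 9]
reverse → [9, 2, 5, 3, 4, 0]
pop(4) removes 4 → [9, 2, 5, 3, 0]
vals[1] = vals[0]*vals[0] = 9*9 = 81 → [9, 81, 5, 3, 0]
vals[2] = vals[-1]*vals[4] = 0*0 = 0 → [9, 81, 0, 3, 0]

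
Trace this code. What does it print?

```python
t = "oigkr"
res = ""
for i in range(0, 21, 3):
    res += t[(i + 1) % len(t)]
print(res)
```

irgokir

i=0: add t[1]='i' → 'i'
i=3: add t[4]='r' → 'ir'
i=6: add t[2]='g' → 'irg'
i=9: add t[0]='o' → 'irgo'
i=12: add t[3]='k' → 'irgok'
i=15: add t[1]='i' → 'irgoki'
i=18: add t[4]='r' → 'irgokir'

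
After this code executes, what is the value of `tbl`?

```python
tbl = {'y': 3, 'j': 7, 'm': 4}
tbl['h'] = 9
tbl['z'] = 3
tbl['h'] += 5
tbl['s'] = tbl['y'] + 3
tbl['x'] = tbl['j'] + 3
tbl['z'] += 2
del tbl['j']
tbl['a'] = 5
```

tbl['h'] = 9 → {'y': 3, 'j': 7, 'm': 4, 'h': 9}
tbl['z'] = 3 → {'y': 3, 'j': 7, 'm': 4, 'h': 9, 'z': 3}
tbl['h'] = 9+5 = 14 → {'y': 3, 'j': 7, 'm': 4, 'h': 14, 'z': 3}
tbl['s'] = tbl['y']+3 = 6 → {'y': 3, 'j': 7, 'm': 4, 'h': 14, 'z': 3, 's': 6}
tbl['x'] = tbl['j']+3 = 10 → {'y': 3, 'j': 7, 'm': 4, 'h': 14, 'z': 3, 's': 6, 'x': 10}
tbl['z'] = 3+2 = 5 → {'y': 3, 'j': 7, 'm': 4, 'h': 14, 'z': 5, 's': 6, 'x': 10}
del 'j' → {'y': 3, 'm': 4, 'h': 14, 'z': 5, 's': 6, 'x': 10}
tbl['a'] = 5 → {'y': 3, 'm': 4, 'h': 14, 'z': 5, 's': 6, 'x': 10, 'a': 5}

{'y': 3, 'm': 4, 'h': 14, 'z': 5, 's': 6, 'x': 10, 'a': 5}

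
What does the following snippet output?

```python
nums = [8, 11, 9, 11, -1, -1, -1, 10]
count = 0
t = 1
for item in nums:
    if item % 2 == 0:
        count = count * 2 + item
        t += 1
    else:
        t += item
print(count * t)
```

item=8: even, count = 0*2+8 = 8; t=2
item=11: not even; t=13
item=9: not even; t=22
item=11: not even; t=33
item=-1: not even; t=32
item=-1: not even; t=31
item=-1: not even; t=30
item=10: even, count = 8*2+10 = 26; t=31
count*t = 26*31 = 806

806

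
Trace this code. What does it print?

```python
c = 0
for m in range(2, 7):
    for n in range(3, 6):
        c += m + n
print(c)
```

120

m=2,n=3: c = 0+5 = 5
m=2,n=4: c = 5+6 = 11
m=2,n=5: c = 11+7 = 18
m=3,n=3: c = 18+6 = 24
m=3,n=4: c = 24+7 = 31
m=3,n=5: c = 31+8 = 39
m=4,n=3: c = 39+7 = 46
m=4,n=4: c = 46+8 = 54
m=4,n=5: c = 54+9 = 63
m=5,n=3: c = 63+8 = 71
m=5,n=4: c = 71+9 = 80
m=5,n=5: c = 80+10 = 90
m=6,n=3: c = 90+9 = 99
m=6,n=4: c = 99+10 = 109
m=6,n=5: c = 109+11 = 120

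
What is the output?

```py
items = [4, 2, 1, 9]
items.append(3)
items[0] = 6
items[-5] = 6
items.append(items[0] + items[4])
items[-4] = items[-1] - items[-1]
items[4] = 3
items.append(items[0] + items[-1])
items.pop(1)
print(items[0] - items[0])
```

append 3 → [4, 2, 1, 9, 3]
items[0] = 6 → [6, 2, 1, 9, 3]
items[-5] = 6 → [6, 2, 1, 9, 3]
append items[0]+items[4] = 6+3 = 9 → [6, 2, 1, 9, 3, 9]
items[-4] = items[-1]-items[-1] = 9-9 = 0 → [6, 2, 0, 9, 3, 9]
items[4] = 3 → [6, 2, 0, 9, 3, 9]
append items[0]+items[-1] = 6+9 = 15 → [6, 2, 0, 9, 3, 9, 15]
pop(1) removes 2 → [6, 0, 9, 3, 9, 15]
items[0]-items[0] = 6-6 = 0

0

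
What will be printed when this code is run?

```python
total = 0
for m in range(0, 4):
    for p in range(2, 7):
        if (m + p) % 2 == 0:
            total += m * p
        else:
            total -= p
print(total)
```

16

m=0,p=2: even sum, total = 0+0 = 0
m=0,p=3: odd sum, total = 0-3 = -3
m=0,p=4: even sum, total = (-3)+0 = -3
m=0,p=5: odd sum, total = (-3)-5 = -8
m=0,p=6: even sum, total = (-8)+0 = -8
m=1,p=2: odd sum, total = (-8)-2 = -10
m=1,p=3: even sum, total = (-10)+3 = -7
m=1,p=4: odd sum, total = (-7)-4 = -11
m=1,p=5: even sum, total = (-11)+5 = -6
m=1,p=6: odd sum, total = (-6)-6 = -12
m=2,p=2: even sum, total = (-12)+4 = -8
m=2,p=3: odd sum, total = (-8)-3 = -11
m=2,p=4: even sum, total = (-11)+8 = -3
m=2,p=5: odd sum, total = (-3)-5 = -8
m=2,p=6: even sum, total = (-8)+12 = 4
m=3,p=2: odd sum, total = 4-2 = 2
m=3,p=3: even sum, total = 2+9 = 11
m=3,p=4: odd sum, total = 11-4 = 7
m=3,p=5: even sum, total = 7+15 = 22
m=3,p=6: odd sum, total = 22-6 = 16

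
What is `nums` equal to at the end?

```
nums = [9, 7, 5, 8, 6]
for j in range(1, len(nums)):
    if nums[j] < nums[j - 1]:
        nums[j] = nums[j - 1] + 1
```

j=1: 7<9, nums[1] = 9+1 = 10 → [9, 10, 5, 8, 6]
j=2: 5<10, nums[2] = 10+1 = 11 → [9, 10, 11, 8, 6]
j=3: 8<11, nums[3] = 11+1 = 12 → [9, 10, 11, 12, 6]
j=4: 6<12, nums[4] = 12+1 = 13 → [9, 10, 11, 12, 13]

[9, 10, 11, 12, 13]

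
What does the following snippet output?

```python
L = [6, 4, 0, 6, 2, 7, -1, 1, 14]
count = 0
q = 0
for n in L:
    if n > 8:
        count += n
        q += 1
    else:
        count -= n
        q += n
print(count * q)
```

n=6: not >8, count = 0-6 = -6; q=6
n=4: not >8, count = (-6)-4 = -10; q=10
n=0: not >8, count = (-10)-0 = -10; q=10
n=6: not >8, count = (-10)-6 = -16; q=16
n=2: not >8, count = (-16)-2 = -18; q=18
n=7: not >8, count = (-18)-7 = -25; q=25
n=-1: not >8, count = (-25)-(-1) = -24; q=24
n=1: not >8, count = (-24)-1 = -25; q=25
n=14: >8, count = (-25)+14 = -11; q=26
count*q = (-11)*26 = -286

-286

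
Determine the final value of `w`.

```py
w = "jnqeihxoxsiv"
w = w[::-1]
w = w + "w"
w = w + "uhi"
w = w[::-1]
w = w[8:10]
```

'ih'

reverse → 'visxoxhieqnj'
+ 'w' → 'visxoxhieqnjw'
+ 'uhi' → 'visxoxhieqnjwuhi'
reverse → 'ihuwjnqeihxoxsiv'
slice [8:10] → 'ih'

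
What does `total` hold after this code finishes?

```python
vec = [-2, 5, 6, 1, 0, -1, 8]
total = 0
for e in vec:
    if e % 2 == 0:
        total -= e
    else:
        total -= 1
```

-15

e=-2: even, total = 0-(-2) = 2
e=5: not even, total = 2-1 = 1
e=6: even, total = 1-6 = -5
e=1: not even, total = (-5)-1 = -6
e=0: even, total = (-6)-0 = -6
e=-1: not even, total = (-6)-1 = -7
e=8: even, total = (-7)-8 = -15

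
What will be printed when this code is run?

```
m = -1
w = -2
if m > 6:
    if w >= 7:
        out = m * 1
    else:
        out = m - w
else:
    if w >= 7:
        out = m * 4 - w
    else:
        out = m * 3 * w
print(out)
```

m=-1, w=-2
m > 6 is False; w >= 7 is False
→ out = m * 3 * w = 6

6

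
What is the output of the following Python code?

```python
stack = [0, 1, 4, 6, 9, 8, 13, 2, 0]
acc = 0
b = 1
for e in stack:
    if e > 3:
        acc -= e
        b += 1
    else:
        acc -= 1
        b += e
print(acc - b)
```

-53

e=0: not >3, acc = 0-1 = -1; b=1
e=1: not >3, acc = (-1)-1 = -2; b=2
e=4: >3, acc = (-2)-4 = -6; b=3
e=6: >3, acc = (-6)-6 = -12; b=4
e=9: >3, acc = (-12)-9 = -21; b=5
e=8: >3, acc = (-21)-8 = -29; b=6
e=13: >3, acc = (-29)-13 = -42; b=7
e=2: not >3, acc = (-42)-1 = -43; b=9
e=0: not >3, acc = (-43)-1 = -44; b=9
acc-b = (-44)-9 = -53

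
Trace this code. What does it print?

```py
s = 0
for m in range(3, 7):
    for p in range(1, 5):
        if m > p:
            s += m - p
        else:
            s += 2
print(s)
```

m=3,p=1: 3>1, s = 0+2 = 2
m=3,p=2: 3>2, s = 2+1 = 3
m=3,p=3: not 3>3, s = 3+2 = 5
m=3,p=4: not 3>4, s = 5+2 = 7
m=4,p=1: 4>1, s = 7+3 = 10
m=4,p=2: 4>2, s = 10+2 = 12
m=4,p=3: 4>3, s = 12+1 = 13
m=4,p=4: not 4>4, s = 13+2 = 15
m=5,p=1: 5>1, s = 15+4 = 19
m=5,p=2: 5>2, s = 19+3 = 22
m=5,p=3: 5>3, s = 22+2 = 24
m=5,p=4: 5>4, s = 24+1 = 25
m=6,p=1: 6>1, s = 25+5 = 30
m=6,p=2: 6>2, s = 30+4 = 34
m=6,p=3: 6>3, s = 34+3 = 37
m=6,p=4: 6>4, s = 37+2 = 39

39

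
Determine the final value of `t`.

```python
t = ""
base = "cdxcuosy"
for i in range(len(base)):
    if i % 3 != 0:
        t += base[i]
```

'dxuoy'

i=0: skip
i=1: add 'd' → 'd'
i=2: add 'x' → 'dx'
i=3: skip
i=4: add 'u' → 'dxu'
i=5: add 'o' → 'dxuo'
i=6: skip
i=7: add 'y' → 'dxuoy'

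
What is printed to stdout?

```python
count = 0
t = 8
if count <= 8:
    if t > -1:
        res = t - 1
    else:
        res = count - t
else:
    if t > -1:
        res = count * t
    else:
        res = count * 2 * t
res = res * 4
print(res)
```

28

count=0, t=8
count <= 8 is True; t > -1 is True
→ res = t - 1 = 7
res = 7*4 = 28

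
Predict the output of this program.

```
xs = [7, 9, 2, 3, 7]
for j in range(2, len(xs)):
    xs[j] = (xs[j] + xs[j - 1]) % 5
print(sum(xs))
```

j=2: xs[2] = (2+9)%5 = 1 → [7, 9, 1, 3, 7]
j=3: xs[3] = (3+1)%5 = 4 → [7, 9, 1, 4, 7]
j=4: xs[4] = (7+4)%5 = 1 → [7, 9, 1, 4, 1]
sum = 22

22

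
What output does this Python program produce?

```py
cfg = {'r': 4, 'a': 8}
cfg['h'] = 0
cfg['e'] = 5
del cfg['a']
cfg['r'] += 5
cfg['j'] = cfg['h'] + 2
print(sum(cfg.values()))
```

16

cfg['h'] = 0 → {'r': 4, 'a': 8, 'h': 0}
cfg['e'] = 5 → {'r': 4, 'a': 8, 'h': 0, 'e': 5}
del 'a' → {'r': 4, 'h': 0, 'e': 5}
cfg['r'] = 4+5 = 9 → {'r': 9, 'h': 0, 'e': 5}
cfg['j'] = cfg['h']+2 = 2 → {'r': 9, 'h': 0, 'e': 5, 'j': 2}
sum of values = 16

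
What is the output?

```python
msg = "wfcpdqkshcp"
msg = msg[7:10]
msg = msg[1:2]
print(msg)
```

h

slice [7:10] → 'shc'
slice [1:2] → 'h'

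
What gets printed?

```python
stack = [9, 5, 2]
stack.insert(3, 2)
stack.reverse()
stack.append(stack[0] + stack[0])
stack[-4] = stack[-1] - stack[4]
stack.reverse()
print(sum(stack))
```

insert 2 at 3 → [9, 5, 2, 2]
reverse → [2, 2, 5, 9]
append stack[0]+stack[0] = 2+2 = 4 → [2, 2, 5, 9, 4]
stack[-4] = stack[-1]-stack[4] = 4-4 = 0 → [2, 0, 5, 9, 4]
reverse → [4, 9, 5, 0, 2]
sum = 20

20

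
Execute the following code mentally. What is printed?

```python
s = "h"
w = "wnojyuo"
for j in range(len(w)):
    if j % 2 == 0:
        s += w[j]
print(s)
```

hwoyo

j=0: add 'w' → 'hw'
j=1: skip
j=2: add 'o' → 'hwo'
j=3: skip
j=4: add 'y' → 'hwoy'
j=5: skip
j=6: add 'o' → 'hwoyo'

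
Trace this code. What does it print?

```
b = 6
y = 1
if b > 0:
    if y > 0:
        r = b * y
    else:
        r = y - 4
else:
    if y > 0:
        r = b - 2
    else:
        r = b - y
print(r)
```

b=6, y=1
b > 0 is True; y > 0 is True
→ r = b * y = 6

6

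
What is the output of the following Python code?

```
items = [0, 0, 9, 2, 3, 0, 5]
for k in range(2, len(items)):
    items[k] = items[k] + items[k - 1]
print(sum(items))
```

67

k=2: items[2] = 9+0 = 9 → [0, 0, 9, 2, 3, 0, 5]
k=3: items[3] = 2+9 = 11 → [0, 0, 9, 11, 3, 0, 5]
k=4: items[4] = 3+11 = 14 → [0, 0, 9, 11, 14, 0, 5]
k=5: items[5] = 0+14 = 14 → [0, 0, 9, 11, 14, 14, 5]
k=6: items[6] = 5+14 = 19 → [0, 0, 9, 11, 14, 14, 19]
sum = 67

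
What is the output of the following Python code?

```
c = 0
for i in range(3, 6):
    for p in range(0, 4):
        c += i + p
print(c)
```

i=3,p=0: c = 0+3 = 3
i=3,p=1: c = 3+4 = 7
i=3,p=2: c = 7+5 = 12
i=3,p=3: c = 12+6 = 18
i=4,p=0: c = 18+4 = 22
i=4,p=1: c = 22+5 = 27
i=4,p=2: c = 27+6 = 33
i=4,p=3: c = 33+7 = 40
i=5,p=0: c = 40+5 = 45
i=5,p=1: c = 45+6 = 51
i=5,p=2: c = 51+7 = 58
i=5,p=3: c = 58+8 = 66

66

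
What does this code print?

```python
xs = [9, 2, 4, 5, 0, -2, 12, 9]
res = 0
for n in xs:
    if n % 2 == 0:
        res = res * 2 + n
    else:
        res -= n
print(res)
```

-265

n=9: not even, res = 0-9 = -9
n=2: even, res = (-9)*2+2 = -16
n=4: even, res = (-16)*2+4 = -28
n=5: not even, res = (-28)-5 = -33
n=0: even, res = (-33)*2+0 = -66
n=-2: even, res = (-66)*2+(-2) = -134
n=12: even, res = (-134)*2+12 = -256
n=9: not even, res = (-256)-9 = -265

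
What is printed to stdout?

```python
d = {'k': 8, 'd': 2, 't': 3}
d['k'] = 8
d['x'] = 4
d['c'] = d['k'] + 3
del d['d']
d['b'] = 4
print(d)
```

{'k': 8, 't': 3, 'x': 4, 'c': 11, 'b': 4}

d['k'] = 8 → {'k': 8, 'd': 2, 't': 3}
d['x'] = 4 → {'k': 8, 'd': 2, 't': 3, 'x': 4}
d['c'] = d['k']+3 = 11 → {'k': 8, 'd': 2, 't': 3, 'x': 4, 'c': 11}
del 'd' → {'k': 8, 't': 3, 'x': 4, 'c': 11}
d['b'] = 4 → {'k': 8, 't': 3, 'x': 4, 'c': 11, 'b': 4}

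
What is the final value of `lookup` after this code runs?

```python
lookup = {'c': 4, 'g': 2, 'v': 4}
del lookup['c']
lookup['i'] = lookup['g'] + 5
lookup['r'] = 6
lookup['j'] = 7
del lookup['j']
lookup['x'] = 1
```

{'g': 2, 'v': 4, 'i': 7, 'r': 6, 'x': 1}

del 'c' → {'g': 2, 'v': 4}
lookup['i'] = lookup['g']+5 = 7 → {'g': 2, 'v': 4, 'i': 7}
lookup['r'] = 6 → {'g': 2, 'v': 4, 'i': 7, 'r': 6}
lookup['j'] = 7 → {'g': 2, 'v': 4, 'i': 7, 'r': 6, 'j': 7}
del 'j' → {'g': 2, 'v': 4, 'i': 7, 'r': 6}
lookup['x'] = 1 → {'g': 2, 'v': 4, 'i': 7, 'r': 6, 'x': 1}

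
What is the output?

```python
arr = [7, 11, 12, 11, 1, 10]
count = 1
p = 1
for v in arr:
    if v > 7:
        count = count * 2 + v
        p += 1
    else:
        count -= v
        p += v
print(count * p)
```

910

v=7: not >7, count = 1-7 = -6; p=8
v=11: >7, count = (-6)*2+11 = -1; p=9
v=12: >7, count = (-1)*2+12 = 10; p=10
v=11: >7, count = 10*2+11 = 31; p=11
v=1: not >7, count = 31-1 = 30; p=12
v=10: >7, count = 30*2+10 = 70; p=13
count*p = 70*13 = 910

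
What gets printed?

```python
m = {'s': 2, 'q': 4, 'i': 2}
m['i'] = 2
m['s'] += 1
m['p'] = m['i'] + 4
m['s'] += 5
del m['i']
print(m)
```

{'s': 8, 'q': 4, 'p': 6}

m['i'] = 2 → {'s': 2, 'q': 4, 'i': 2}
m['s'] = 2+1 = 3 → {'s': 3, 'q': 4, 'i': 2}
m['p'] = m['i']+4 = 6 → {'s': 3, 'q': 4, 'i': 2, 'p': 6}
m['s'] = 3+5 = 8 → {'s': 8, 'q': 4, 'i': 2, 'p': 6}
del 'i' → {'s': 8, 'q': 4, 'p': 6}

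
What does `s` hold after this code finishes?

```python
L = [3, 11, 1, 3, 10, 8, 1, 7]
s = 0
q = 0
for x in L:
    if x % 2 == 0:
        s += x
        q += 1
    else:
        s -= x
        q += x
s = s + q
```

x=3: not even, s = 0-3 = -3; q=3
x=11: not even, s = (-3)-11 = -14; q=14
x=1: not even, s = (-14)-1 = -15; q=15
x=3: not even, s = (-15)-3 = -18; q=18
x=10: even, s = (-18)+10 = -8; q=19
x=8: even, s = (-8)+8 = 0; q=20
x=1: not even, s = 0-1 = -1; q=21
x=7: not even, s = (-1)-7 = -8; q=28
s+q = (-8)+28 = 20

20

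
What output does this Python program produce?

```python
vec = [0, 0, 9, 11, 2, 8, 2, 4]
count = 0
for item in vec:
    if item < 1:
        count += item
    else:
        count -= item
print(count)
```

item=0: <1, count = 0+0 = 0
item=0: <1, count = 0+0 = 0
item=9: not <1, count = 0-9 = -9
item=11: not <1, count = (-9)-11 = -20
item=2: not <1, count = (-20)-2 = -22
item=8: not <1, count = (-22)-8 = -30
item=2: not <1, count = (-30)-2 = -32
item=4: not <1, count = (-32)-4 = -36

-36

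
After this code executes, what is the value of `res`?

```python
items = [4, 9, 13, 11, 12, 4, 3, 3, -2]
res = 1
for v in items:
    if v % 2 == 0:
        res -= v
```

v=4: even, res = 1-4 = -3
v=9: not even
v=13: not even
v=11: not even
v=12: even, res = (-3)-12 = -15
v=4: even, res = (-15)-4 = -19
v=3: not even
v=3: not even
v=-2: even, res = (-19)-(-2) = -17

-17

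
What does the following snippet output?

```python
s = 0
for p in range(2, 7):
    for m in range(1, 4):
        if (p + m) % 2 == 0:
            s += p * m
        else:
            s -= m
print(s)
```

40

p=2,m=1: odd sum, s = 0-1 = -1
p=2,m=2: even sum, s = (-1)+4 = 3
p=2,m=3: odd sum, s = 3-3 = 0
p=3,m=1: even sum, s = 0+3 = 3
p=3,m=2: odd sum, s = 3-2 = 1
p=3,m=3: even sum, s = 1+9 = 10
p=4,m=1: odd sum, s = 10-1 = 9
p=4,m=2: even sum, s = 9+8 = 17
p=4,m=3: odd sum, s = 17-3 = 14
p=5,m=1: even sum, s = 14+5 = 19
p=5,m=2: odd sum, s = 19-2 = 17
p=5,m=3: even sum, s = 17+15 = 32
p=6,m=1: odd sum, s = 32-1 = 31
p=6,m=2: even sum, s = 31+12 = 43
p=6,m=3: odd sum, s = 43-3 = 40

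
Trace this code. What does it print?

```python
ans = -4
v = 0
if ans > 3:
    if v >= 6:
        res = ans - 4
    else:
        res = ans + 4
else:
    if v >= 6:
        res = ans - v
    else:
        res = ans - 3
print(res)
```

ans=-4, v=0
ans > 3 is False; v >= 6 is False
→ res = ans - 3 = -7

-7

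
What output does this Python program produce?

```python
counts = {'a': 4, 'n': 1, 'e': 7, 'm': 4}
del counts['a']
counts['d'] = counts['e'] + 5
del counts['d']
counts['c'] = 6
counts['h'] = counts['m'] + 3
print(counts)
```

del 'a' → {'n': 1, 'e': 7, 'm': 4}
counts['d'] = counts['e']+5 = 12 → {'n': 1, 'e': 7, 'm': 4, 'd': 12}
del 'd' → {'n': 1, 'e': 7, 'm': 4}
counts['c'] = 6 → {'n': 1, 'e': 7, 'm': 4, 'c': 6}
counts['h'] = counts['m']+3 = 7 → {'n': 1, 'e': 7, 'm': 4, 'c': 6, 'h': 7}

{'n': 1, 'e': 7, 'm': 4, 'c': 6, 'h': 7}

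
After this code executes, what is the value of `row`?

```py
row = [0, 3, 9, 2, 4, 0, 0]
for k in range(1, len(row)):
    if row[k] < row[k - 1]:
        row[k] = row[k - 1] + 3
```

k=1: 3>=0, unchanged → [0, 3, 9, 2, 4, 0, 0]
k=2: 9>=3, unchanged → [0, 3, 9, 2, 4, 0, 0]
k=3: 2<9, row[3] = 9+3 = 12 → [0, 3, 9, 12, 4, 0, 0]
k=4: 4<12, row[4] = 12+3 = 15 → [0, 3, 9, 12, 15, 0, 0]
k=5: 0<15, row[5] = 15+3 = 18 → [0, 3, 9, 12, 15, 18, 0]
k=6: 0<18, row[6] = 18+3 = 21 → [0, 3, 9, 12, 15, 18, 21]

[0, 3, 9, 12, 15, 18, 21]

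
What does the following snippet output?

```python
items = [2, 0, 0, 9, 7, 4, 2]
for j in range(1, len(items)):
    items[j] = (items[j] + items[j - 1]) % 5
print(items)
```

j=1: items[1] = (0+2)%5 = 2 → [2, 2, 0, 9, 7, 4, 2]
j=2: items[2] = (0+2)%5 = 2 → [2, 2, 2, 9, 7, 4, 2]
j=3: items[3] = (9+2)%5 = 1 → [2, 2, 2, 1, 7, 4, 2]
j=4: items[4] = (7+1)%5 = 3 → [2, 2, 2, 1, 3, 4, 2]
j=5: items[5] = (4+3)%5 = 2 → [2, 2, 2, 1, 3, 2, 2]
j=6: items[6] = (2+2)%5 = 4 → [2, 2, 2, 1, 3, 2, 4]

[2, 2, 2, 1, 3, 2, 4]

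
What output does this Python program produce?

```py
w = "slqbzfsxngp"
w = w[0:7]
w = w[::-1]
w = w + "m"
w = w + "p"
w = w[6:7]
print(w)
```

s

slice [0:7] → 'slqbzfs'
reverse → 'sfzbqls'
+ 'm' → 'sfzbqlsm'
+ 'p' → 'sfzbqlsmp'
slice [6:7] → 's'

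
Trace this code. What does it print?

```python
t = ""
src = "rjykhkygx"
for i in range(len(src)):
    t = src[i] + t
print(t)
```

xgykhkyjr

i=0: prepend 'r' → 'r'
i=1: prepend 'j' → 'jr'
i=2: prepend 'y' → 'yjr'
i=3: prepend 'k' → 'kyjr'
i=4: prepend 'h' → 'hkyjr'
i=5: prepend 'k' → 'khkyjr'
i=6: prepend 'y' → 'ykhkyjr'
i=7: prepend 'g' → 'gykhkyjr'
i=8: prepend 'x' → 'xgykhkyjr'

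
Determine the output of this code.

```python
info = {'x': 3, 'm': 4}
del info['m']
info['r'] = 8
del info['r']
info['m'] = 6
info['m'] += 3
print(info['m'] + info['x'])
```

del 'm' → {'x': 3}
info['r'] = 8 → {'x': 3, 'r': 8}
del 'r' → {'x': 3}
info['m'] = 6 → {'x': 3, 'm': 6}
info['m'] = 6+3 = 9 → {'x': 3, 'm': 9}
info['m']+info['x'] = 9+3 = 12

12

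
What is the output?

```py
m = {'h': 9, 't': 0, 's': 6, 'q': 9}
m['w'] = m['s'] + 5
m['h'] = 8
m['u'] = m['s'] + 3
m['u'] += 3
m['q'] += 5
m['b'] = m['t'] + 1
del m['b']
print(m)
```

{'h': 8, 't': 0, 's': 6, 'q': 14, 'w': 11, 'u': 12}

m['w'] = m['s']+5 = 11 → {'h': 9, 't': 0, 's': 6, 'q': 9, 'w': 11}
m['h'] = 8 → {'h': 8, 't': 0, 's': 6, 'q': 9, 'w': 11}
m['u'] = m['s']+3 = 9 → {'h': 8, 't': 0, 's': 6, 'q': 9, 'w': 11, 'u': 9}
m['u'] = 9+3 = 12 → {'h': 8, 't': 0, 's': 6, 'q': 9, 'w': 11, 'u': 12}
m['q'] = 9+5 = 14 → {'h': 8, 't': 0, 's': 6, 'q': 14, 'w': 11, 'u': 12}
m['b'] = m['t']+1 = 1 → {'h': 8, 't': 0, 's': 6, 'q': 14, 'w': 11, 'u': 12, 'b': 1}
del 'b' → {'h': 8, 't': 0, 's': 6, 'q': 14, 'w': 11, 'u': 12}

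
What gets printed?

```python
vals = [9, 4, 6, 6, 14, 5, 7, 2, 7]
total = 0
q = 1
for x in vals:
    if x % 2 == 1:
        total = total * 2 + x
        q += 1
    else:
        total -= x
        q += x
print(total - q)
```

x=9: odd, total = 0*2+9 = 9; q=2
x=4: not odd, total = 9-4 = 5; q=6
x=6: not odd, total = 5-6 = -1; q=12
x=6: not odd, total = (-1)-6 = -7; q=18
x=14: not odd, total = (-7)-14 = -21; q=32
x=5: odd, total = (-21)*2+5 = -37; q=33
x=7: odd, total = (-37)*2+7 = -67; q=34
x=2: not odd, total = (-67)-2 = -69; q=36
x=7: odd, total = (-69)*2+7 = -131; q=37
total-q = (-131)-37 = -168

-168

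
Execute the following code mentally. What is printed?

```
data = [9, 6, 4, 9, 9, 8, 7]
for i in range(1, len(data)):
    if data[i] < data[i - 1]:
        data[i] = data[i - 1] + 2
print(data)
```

[9, 11, 13, 15, 17, 19, 21]

i=1: 6<9, data[1] = 9+2 = 11 → [9, 11, 4, 9, 9, 8, 7]
i=2: 4<11, data[2] = 11+2 = 13 → [9, 11, 13, 9, 9, 8, 7]
i=3: 9<13, data[3] = 13+2 = 15 → [9, 11, 13, 15, 9, 8, 7]
i=4: 9<15, data[4] = 15+2 = 17 → [9, 11, 13, 15, 17, 8, 7]
i=5: 8<17, data[5] = 17+2 = 19 → [9, 11, 13, 15, 17, 19, 7]
i=6: 7<19, data[6] = 19+2 = 21 → [9, 11, 13, 15, 17, 19, 21]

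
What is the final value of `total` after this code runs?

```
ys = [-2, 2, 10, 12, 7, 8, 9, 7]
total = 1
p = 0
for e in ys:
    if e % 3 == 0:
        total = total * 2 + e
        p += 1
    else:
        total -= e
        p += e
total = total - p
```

-74

e=-2: not %3==0, total = 1-(-2) = 3; p=-2
e=2: not %3==0, total = 3-2 = 1; p=0
e=10: not %3==0, total = 1-10 = -9; p=10
e=12: %3==0, total = (-9)*2+12 = -6; p=11
e=7: not %3==0, total = (-6)-7 = -13; p=18
e=8: not %3==0, total = (-13)-8 = -21; p=26
e=9: %3==0, total = (-21)*2+9 = -33; p=27
e=7: not %3==0, total = (-33)-7 = -40; p=34
total-p = (-40)-34 = -74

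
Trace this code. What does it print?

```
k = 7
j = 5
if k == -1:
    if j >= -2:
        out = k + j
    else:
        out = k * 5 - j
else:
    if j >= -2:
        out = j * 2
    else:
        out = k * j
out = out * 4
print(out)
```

k=7, j=5
k == -1 is False; j >= -2 is True
→ out = j * 2 = 10
out = 10*4 = 40

40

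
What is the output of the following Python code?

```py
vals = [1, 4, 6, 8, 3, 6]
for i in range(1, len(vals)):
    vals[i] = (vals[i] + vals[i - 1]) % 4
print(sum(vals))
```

10

i=1: vals[1] = (4+1)%4 = 1 → [1, 1, 6, 8, 3, 6]
i=2: vals[2] = (6+1)%4 = 3 → [1, 1, 3, 8, 3, 6]
i=3: vals[3] = (8+3)%4 = 3 → [1, 1, 3, 3, 3, 6]
i=4: vals[4] = (3+3)%4 = 2 → [1, 1, 3, 3, 2, 6]
i=5: vals[5] = (6+2)%4 = 0 → [1, 1, 3, 3, 2, 0]
sum = 10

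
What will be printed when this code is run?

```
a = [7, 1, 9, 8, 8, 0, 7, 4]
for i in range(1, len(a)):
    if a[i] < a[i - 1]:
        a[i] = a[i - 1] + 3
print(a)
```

i=1: 1<7, a[1] = 7+3 = 10 → [7, 10, 9, 8, 8, 0, 7, 4]
i=2: 9<10, a[2] = 10+3 = 13 → [7, 10, 13, 8, 8, 0, 7, 4]
i=3: 8<13, a[3] = 13+3 = 16 → [7, 10, 13, 16, 8, 0, 7, 4]
i=4: 8<16, a[4] = 16+3 = 19 → [7, 10, 13, 16, 19, 0, 7, 4]
i=5: 0<19, a[5] = 19+3 = 22 → [7, 10, 13, 16, 19, 22, 7, 4]
i=6: 7<22, a[6] = 22+3 = 25 → [7, 10, 13, 16, 19, 22, 25, 4]
i=7: 4<25, a[7] = 25+3 = 28 → [7, 10, 13, 16, 19, 22, 25, 28]

[7, 10, 13, 16, 19, 22, 25, 28]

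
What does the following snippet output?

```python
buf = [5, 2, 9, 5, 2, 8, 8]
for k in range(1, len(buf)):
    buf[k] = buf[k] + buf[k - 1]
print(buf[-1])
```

k=1: buf[1] = 2+5 = 7 → [5, 7, 9, 5, 2, 8, 8]
k=2: buf[2] = 9+7 = 16 → [5, 7, 16, 5, 2, 8, 8]
k=3: buf[3] = 5+16 = 21 → [5, 7, 16, 21, 2, 8, 8]
k=4: buf[4] = 2+21 = 23 → [5, 7, 16, 21, 23, 8, 8]
k=5: buf[5] = 8+23 = 31 → [5, 7, 16, 21, 23, 31, 8]
k=6: buf[6] = 8+31 = 39 → [5, 7, 16, 21, 23, 31, 39]

39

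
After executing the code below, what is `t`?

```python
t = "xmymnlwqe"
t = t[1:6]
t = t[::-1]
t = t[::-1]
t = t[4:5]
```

slice [1:6] → 'mymnl'
reverse → 'lnmym'
reverse → 'mymnl'
slice [4:5] → 'l'

'l'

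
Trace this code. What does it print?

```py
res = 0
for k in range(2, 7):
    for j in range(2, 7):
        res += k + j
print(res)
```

200

k=2,j=2: res = 0+4 = 4
k=2,j=3: res = 4+5 = 9
k=2,j=4: res = 9+6 = 15
k=2,j=5: res = 15+7 = 22
k=2,j=6: res = 22+8 = 30
k=3,j=2: res = 30+5 = 35
k=3,j=3: res = 35+6 = 41
k=3,j=4: res = 41+7 = 48
k=3,j=5: res = 48+8 = 56
k=3,j=6: res = 56+9 = 65
k=4,j=2: res = 65+6 = 71
k=4,j=3: res = 71+7 = 78
k=4,j=4: res = 78+8 = 86
k=4,j=5: res = 86+9 = 95
k=4,j=6: res = 95+10 = 105
k=5,j=2: res = 105+7 = 112
k=5,j=3: res = 112+8 = 120
k=5,j=4: res = 120+9 = 129
k=5,j=5: res = 129+10 = 139
k=5,j=6: res = 139+11 = 150
k=6,j=2: res = 150+8 = 158
k=6,j=3: res = 158+9 = 167
k=6,j=4: res = 167+10 = 177
k=6,j=5: res = 177+11 = 188
k=6,j=6: res = 188+12 = 200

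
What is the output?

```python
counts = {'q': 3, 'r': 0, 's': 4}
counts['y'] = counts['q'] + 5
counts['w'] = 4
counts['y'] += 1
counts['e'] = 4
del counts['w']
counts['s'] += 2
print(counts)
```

{'q': 3, 'r': 0, 's': 6, 'y': 9, 'e': 4}

counts['y'] = counts['q']+5 = 8 → {'q': 3, 'r': 0, 's': 4, 'y': 8}
counts['w'] = 4 → {'q': 3, 'r': 0, 's': 4, 'y': 8, 'w': 4}
counts['y'] = 8+1 = 9 → {'q': 3, 'r': 0, 's': 4, 'y': 9, 'w': 4}
counts['e'] = 4 → {'q': 3, 'r': 0, 's': 4, 'y': 9, 'w': 4, 'e': 4}
del 'w' → {'q': 3, 'r': 0, 's': 4, 'y': 9, 'e': 4}
counts['s'] = 4+2 = 6 → {'q': 3, 'r': 0, 's': 6, 'y': 9, 'e': 4}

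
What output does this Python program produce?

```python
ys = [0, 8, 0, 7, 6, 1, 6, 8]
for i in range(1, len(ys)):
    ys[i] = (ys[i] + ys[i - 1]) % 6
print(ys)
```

i=1: ys[1] = (8+0)%6 = 2 → [0, 2, 0, 7, 6, 1, 6, 8]
i=2: ys[2] = (0+2)%6 = 2 → [0, 2, 2, 7, 6, 1, 6, 8]
i=3: ys[3] = (7+2)%6 = 3 → [0, 2, 2, 3, 6, 1, 6, 8]
i=4: ys[4] = (6+3)%6 = 3 → [0, 2, 2, 3, 3, 1, 6, 8]
i=5: ys[5] = (1+3)%6 = 4 → [0, 2, 2, 3, 3, 4, 6, 8]
i=6: ys[6] = (6+4)%6 = 4 → [0, 2, 2, 3, 3, 4, 4, 8]
i=7: ys[7] = (8+4)%6 = 0 → [0, 2, 2, 3, 3, 4, 4, 0]

[0, 2, 2, 3, 3, 4, 4, 0]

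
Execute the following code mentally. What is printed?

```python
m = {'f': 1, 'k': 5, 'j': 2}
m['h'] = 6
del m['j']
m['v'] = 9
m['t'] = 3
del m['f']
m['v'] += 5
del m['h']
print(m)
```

{'k': 5, 'v': 14, 't': 3}

m['h'] = 6 → {'f': 1, 'k': 5, 'j': 2, 'h': 6}
del 'j' → {'f': 1, 'k': 5, 'h': 6}
m['v'] = 9 → {'f': 1, 'k': 5, 'h': 6, 'v': 9}
m['t'] = 3 → {'f': 1, 'k': 5, 'h': 6, 'v': 9, 't': 3}
del 'f' → {'k': 5, 'h': 6, 'v': 9, 't': 3}
m['v'] = 9+5 = 14 → {'k': 5, 'h': 6, 'v': 14, 't': 3}
del 'h' → {'k': 5, 'v': 14, 't': 3}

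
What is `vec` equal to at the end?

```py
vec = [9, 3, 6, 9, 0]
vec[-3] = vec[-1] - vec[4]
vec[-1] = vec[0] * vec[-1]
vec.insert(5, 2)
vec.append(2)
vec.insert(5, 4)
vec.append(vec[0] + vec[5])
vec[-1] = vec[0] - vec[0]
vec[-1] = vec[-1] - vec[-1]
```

vec[-3] = vec[-1]-vec[4] = 0-0 = 0 → [9, 3, 0, 9, 0]
vec[-1] = vec[0]*vec[-1] = 9*0 = 0 → [9, 3, 0, 9, 0]
insert 2 at 5 → [9, 3, 0, 9, 0, 2]
append 2 → [9, 3, 0, 9, 0, 2, 2]
insert 4 at 5 → [9, 3, 0, 9, 0, 4, 2, 2]
append vec[0]+vec[5] = 9+4 = 13 → [9, 3, 0, 9, 0, 4, 2, 2, 13]
vec[-1] = vec[0]-vec[0] = 9-9 = 0 → [9, 3, 0, 9, 0, 4, 2, 2, 0]
vec[-1] = vec[-1]-vec[-1] = 0-0 = 0 → [9, 3, 0, 9, 0, 4, 2, 2, 0]

[9, 3, 0, 9, 0, 4, 2, 2, 0]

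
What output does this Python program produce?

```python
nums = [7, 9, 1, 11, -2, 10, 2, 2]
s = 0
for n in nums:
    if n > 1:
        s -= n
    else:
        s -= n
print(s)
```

n=7: >1, s = 0-7 = -7
n=9: >1, s = (-7)-9 = -16
n=1: not >1, s = (-16)-1 = -17
n=11: >1, s = (-17)-11 = -28
n=-2: not >1, s = (-28)-(-2) = -26
n=10: >1, s = (-26)-10 = -36
n=2: >1, s = (-36)-2 = -38
n=2: >1, s = (-38)-2 = -40

-40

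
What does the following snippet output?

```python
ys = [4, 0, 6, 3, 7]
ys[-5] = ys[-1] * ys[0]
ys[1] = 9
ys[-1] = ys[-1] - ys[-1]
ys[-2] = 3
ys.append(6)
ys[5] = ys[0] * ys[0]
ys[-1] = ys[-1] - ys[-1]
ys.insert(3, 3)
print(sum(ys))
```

49

ys[-5] = ys[-1]*ys[0] = 7*4 = 28 → [28, 0, 6, 3, 7]
ys[1] = 9 → [28, 9, 6, 3, 7]
ys[-1] = ys[-1]-ys[-1] = 7-7 = 0 → [28, 9, 6, 3, 0]
ys[-2] = 3 → [28, 9, 6, 3, 0]
append 6 → [28, 9, 6, 3, 0, 6]
ys[5] = ys[0]*ys[0] = 28*28 = 784 → [28, 9, 6, 3, 0, 784]
ys[-1] = ys[-1]-ys[-1] = 784-784 = 0 → [28, 9, 6, 3, 0, 0]
insert 3 at 3 → [28, 9, 6, 3, 3, 0, 0]
sum = 49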